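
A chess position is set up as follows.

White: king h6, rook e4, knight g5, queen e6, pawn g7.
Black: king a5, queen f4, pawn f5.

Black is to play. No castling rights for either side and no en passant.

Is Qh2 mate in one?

After Qh2: white king on h6; in check: yes, from the black queen on h2.
White has 3 legal replies: Kg6, Nh3, Rh4.
In check but a legal move exists → not checkmate.

no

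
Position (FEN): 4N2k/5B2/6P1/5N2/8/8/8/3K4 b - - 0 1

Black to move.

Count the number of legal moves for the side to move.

Black to move; king on h8.
In check: no.
Legal moves: none.
Count: 0.

0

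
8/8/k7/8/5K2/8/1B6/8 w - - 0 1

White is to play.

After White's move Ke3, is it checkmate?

After Ke3: black king on a6; in check: no.
Black is not in check, so this cannot be checkmate.

no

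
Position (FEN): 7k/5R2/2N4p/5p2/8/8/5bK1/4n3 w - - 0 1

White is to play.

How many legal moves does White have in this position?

5

White to move; king on g2.
In check: yes, from the black knight on e1.
Legal moves: Kh3, Kh2, Kxf2, Kh1, Kf1.
Count: 5.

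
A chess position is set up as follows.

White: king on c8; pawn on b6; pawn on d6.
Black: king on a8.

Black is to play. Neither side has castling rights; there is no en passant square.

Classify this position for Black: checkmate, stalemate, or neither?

Black to move; black king on a8.
In check: no.
King squares — a7: attacked by Pb6; b7: attacked by Kc8; b8: attacked by Kc8.
Legal moves for Black: none.
Not in check and no legal moves → stalemate.

stalemate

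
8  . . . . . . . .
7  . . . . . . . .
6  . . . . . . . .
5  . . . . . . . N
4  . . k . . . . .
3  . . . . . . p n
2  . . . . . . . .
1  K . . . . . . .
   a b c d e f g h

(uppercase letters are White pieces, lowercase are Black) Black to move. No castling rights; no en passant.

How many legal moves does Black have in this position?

Black to move; king on c4.
In check: no.
Legal moves: Kd5, Kc5, Kb5, Kd4, Kb4, Kd3, Kc3, Kb3, Ng5, Nf4, Nf2, Ng1, g2.
Count: 13.

13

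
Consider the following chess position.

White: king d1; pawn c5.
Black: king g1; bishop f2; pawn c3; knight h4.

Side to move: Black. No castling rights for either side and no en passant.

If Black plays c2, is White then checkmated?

After c2: white king on d1; in check: yes, from the black pawn on c2.
White has 4 legal replies: Ke2, Kd2, Kxc2, Kc1.
In check but a legal move exists → not checkmate.

no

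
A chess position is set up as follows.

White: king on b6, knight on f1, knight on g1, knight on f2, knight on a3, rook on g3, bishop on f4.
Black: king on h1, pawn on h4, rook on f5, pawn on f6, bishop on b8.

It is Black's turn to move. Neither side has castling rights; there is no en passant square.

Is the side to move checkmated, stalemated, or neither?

checkmate

Black to move; black king on h1.
In check: yes, from the white knight on f2.
King squares — g1: attacked by Rg3; g2: attacked by Rg3; h2: attacked by Nf1.
Legal moves for Black: none.
In check with no legal moves → checkmate.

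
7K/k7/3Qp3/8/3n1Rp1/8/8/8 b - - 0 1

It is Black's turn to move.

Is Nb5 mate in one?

After Nb5: white king on h8; in check: no.
White is not in check, so this cannot be checkmate.

no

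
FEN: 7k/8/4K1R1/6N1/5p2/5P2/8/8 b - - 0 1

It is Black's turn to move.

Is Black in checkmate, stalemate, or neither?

stalemate

Black to move; black king on h8.
In check: no.
King squares — g7: attacked by Rg6; h7: attacked by Ng5; g8: attacked by Rg6.
Legal moves for Black: none.
Not in check and no legal moves → stalemate.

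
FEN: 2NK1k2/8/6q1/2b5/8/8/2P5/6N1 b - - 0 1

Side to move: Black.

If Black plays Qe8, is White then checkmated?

After Qe8: white king on d8; in check: yes, from the black queen on e8.
White has 1 legal reply: Kc7.
In check but a legal move exists → not checkmate.

no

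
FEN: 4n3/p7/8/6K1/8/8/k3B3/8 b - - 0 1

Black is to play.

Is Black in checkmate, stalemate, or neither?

neither

Black to move; black king on a2.
In check: no.
Legal moves for Black: Ng7, Nc7, Nf6, Nd6, Kb3, Ka3, Kb2, Kb1, Ka1, a6, a5.
Black has 11 legal moves and is not in check → neither.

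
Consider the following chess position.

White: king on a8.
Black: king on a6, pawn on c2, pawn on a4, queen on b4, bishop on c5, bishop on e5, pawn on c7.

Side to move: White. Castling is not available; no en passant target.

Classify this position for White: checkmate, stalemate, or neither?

stalemate

White to move; white king on a8.
In check: no.
King squares — a7: attacked by Bc5; b7: attacked by Qb4; b8: attacked by Qb4.
Legal moves for White: none.
Not in check and no legal moves → stalemate.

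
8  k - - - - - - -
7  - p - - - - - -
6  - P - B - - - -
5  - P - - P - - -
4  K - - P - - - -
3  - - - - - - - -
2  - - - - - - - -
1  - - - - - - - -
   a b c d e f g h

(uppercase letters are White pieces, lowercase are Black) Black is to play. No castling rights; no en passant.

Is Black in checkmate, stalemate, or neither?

stalemate

Black to move; black king on a8.
In check: no.
King squares — a7: attacked by Pb6; b7: own pawn; b8: attacked by Bd6.
Legal moves for Black: none.
Not in check and no legal moves → stalemate.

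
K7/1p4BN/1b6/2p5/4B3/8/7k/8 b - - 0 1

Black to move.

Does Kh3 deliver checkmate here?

After Kh3: white king on a8; in check: no.
White is not in check, so this cannot be checkmate.

no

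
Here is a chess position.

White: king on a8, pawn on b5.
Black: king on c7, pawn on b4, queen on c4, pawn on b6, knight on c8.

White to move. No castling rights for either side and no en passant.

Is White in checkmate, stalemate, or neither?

stalemate

White to move; white king on a8.
In check: no.
King squares — a7: attacked by Nc8; b7: attacked by Kc7; b8: attacked by Kc7.
Legal moves for White: none.
Not in check and no legal moves → stalemate.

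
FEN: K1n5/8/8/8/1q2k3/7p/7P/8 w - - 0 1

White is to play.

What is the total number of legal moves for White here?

White to move; king on a8.
In check: no.
Legal moves: none.
Count: 0.

0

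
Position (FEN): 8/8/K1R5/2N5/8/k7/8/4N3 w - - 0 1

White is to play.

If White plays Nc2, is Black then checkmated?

no

After Nc2: black king on a3; in check: yes, from the white knight on c2.
Black has 2 legal replies: Kb2, Ka2.
In check but a legal move exists → not checkmate.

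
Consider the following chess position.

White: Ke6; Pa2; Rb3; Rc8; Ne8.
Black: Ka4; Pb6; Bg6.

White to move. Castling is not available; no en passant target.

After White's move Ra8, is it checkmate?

After Ra8: black king on a4; in check: yes, from the white rook on a8.
King squares — a3: attacked by Rb3; b3: attacked by Pa2; b4: attacked by Rb3; a5: attacked by Ra8; b5: attacked by Rb3.
Black has no legal moves → checkmate.

yes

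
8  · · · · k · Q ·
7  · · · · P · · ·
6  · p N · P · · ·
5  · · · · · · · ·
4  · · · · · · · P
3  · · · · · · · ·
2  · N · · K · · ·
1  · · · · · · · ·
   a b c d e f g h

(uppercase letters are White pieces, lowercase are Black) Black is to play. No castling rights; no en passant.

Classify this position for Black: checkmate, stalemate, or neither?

checkmate

Black to move; black king on e8.
In check: yes, from the white queen on g8.
King squares — d7: attacked by Pe6; e7: attacked by Nc6; f7: attacked by Pe6; d8: attacked by Nc6; f8: attacked by Pe7.
Legal moves for Black: none.
In check with no legal moves → checkmate.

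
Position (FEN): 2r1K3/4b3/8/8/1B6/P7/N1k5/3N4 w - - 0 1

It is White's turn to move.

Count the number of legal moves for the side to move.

3

White to move; king on e8.
In check: yes, from the black rook on c8.
Legal moves: Kf7, Kxe7, Kd7.
Count: 3.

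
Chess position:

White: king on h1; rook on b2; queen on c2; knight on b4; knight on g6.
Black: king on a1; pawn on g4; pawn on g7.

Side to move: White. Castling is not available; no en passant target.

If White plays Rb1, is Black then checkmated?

yes

After Rb1: black king on a1; in check: yes, from the white rook on b1.
King squares — b1: attacked by Qc2; a2: attacked by Qc2; b2: attacked by Rb1.
Black has no legal moves → checkmate.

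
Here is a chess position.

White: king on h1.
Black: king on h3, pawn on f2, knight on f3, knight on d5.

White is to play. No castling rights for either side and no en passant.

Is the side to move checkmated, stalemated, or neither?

White to move; white king on h1.
In check: no.
King squares — g1: attacked by Pf2; g2: attacked by Kh3; h2: attacked by Nf3.
Legal moves for White: none.
Not in check and no legal moves → stalemate.

stalemate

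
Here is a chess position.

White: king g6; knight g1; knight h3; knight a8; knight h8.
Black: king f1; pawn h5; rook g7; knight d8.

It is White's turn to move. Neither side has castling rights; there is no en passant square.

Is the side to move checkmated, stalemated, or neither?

neither

White to move; white king on g6.
In check: yes, from the black rook on g7.
King squares — f5: available; g5: attacked by Rg7; h5: available; f6: available; h6: available; f7: attacked by Rg7; g7: available; h7: attacked by Rg7.
Legal moves for White: Kxg7, Kh6, Kf6, Kxh5, Kf5.
White is in check but has 5 legal moves → neither.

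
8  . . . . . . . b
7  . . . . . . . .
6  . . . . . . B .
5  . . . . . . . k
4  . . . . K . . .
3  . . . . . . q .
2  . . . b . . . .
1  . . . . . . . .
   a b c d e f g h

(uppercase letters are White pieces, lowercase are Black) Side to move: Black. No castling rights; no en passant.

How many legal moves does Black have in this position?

Black to move; king on h5.
In check: yes, from the white bishop on g6.
Legal moves: Kh6, Kxg6, Kg5, Kh4, Kg4, Qxg6+.
Count: 6.

6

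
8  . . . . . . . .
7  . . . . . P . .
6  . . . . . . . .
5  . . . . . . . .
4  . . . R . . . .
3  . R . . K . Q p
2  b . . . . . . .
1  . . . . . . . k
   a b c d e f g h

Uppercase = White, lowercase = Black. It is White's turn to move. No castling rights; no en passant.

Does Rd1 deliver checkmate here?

After Rd1: black king on h1; in check: yes, from the white rook on d1.
King squares — g1: attacked by Rd1; g2: attacked by Qg3; h2: attacked by Qg3.
Black has no legal moves → checkmate.

yes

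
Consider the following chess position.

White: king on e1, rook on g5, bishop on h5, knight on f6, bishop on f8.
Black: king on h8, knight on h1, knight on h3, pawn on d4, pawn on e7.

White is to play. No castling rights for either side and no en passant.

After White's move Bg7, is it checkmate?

After Bg7: black king on h8; in check: yes, from the white bishop on g7.
King squares — g7: attacked by Rg5; h7: attacked by Nf6; g8: attacked by Nf6.
Black has no legal moves → checkmate.

yes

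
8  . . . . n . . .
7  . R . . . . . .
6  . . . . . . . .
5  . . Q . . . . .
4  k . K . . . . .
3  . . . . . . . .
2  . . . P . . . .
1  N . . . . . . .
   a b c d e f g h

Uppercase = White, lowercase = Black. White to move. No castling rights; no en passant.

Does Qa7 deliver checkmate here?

After Qa7: black king on a4; in check: yes, from the white queen on a7.
King squares — a3: attacked by Qa7; b3: attacked by Na1; b4: attacked by Kc4; a5: attacked by Qa7; b5: attacked by Kc4.
Black has no legal moves → checkmate.

yes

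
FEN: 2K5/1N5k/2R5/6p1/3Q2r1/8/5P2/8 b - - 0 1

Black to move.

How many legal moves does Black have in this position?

Black to move; king on h7.
In check: no.
Legal moves: Kg8, Rh4, Rf4, Re4, Rxd4, Rg3, Rg2, Rg1.
Count: 8.

8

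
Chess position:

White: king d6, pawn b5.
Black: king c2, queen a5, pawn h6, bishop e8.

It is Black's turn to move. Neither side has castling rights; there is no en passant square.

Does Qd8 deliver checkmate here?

no

After Qd8: white king on d6; in check: yes, from the black queen on d8.
White has 3 legal replies: Ke6, Ke5, Kc5.
In check but a legal move exists → not checkmate.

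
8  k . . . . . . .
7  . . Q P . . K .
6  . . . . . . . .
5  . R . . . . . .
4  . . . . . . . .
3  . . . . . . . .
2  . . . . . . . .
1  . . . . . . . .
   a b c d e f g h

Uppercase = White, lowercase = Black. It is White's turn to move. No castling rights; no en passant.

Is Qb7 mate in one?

After Qb7: black king on a8; in check: yes, from the white queen on b7.
King squares — a7: attacked by Qb7; b7: attacked by Rb5; b8: attacked by Qb7.
Black has no legal moves → checkmate.

yes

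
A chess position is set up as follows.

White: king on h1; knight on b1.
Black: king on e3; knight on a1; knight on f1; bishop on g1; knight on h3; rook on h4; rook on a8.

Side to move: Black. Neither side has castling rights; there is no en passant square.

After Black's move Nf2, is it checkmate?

no

After Nf2: white king on h1; in check: yes, from the black knight on f2 and the black rook on h4.
White has 2 legal replies: Kg2, Kxg1.
In check but a legal move exists → not checkmate.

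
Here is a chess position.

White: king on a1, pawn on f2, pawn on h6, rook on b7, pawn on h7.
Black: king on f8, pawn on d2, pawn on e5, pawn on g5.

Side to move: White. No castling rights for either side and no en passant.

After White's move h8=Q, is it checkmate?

After h8=Q: black king on f8; in check: yes, from the white queen on h8.
King squares — e7: attacked by Rb7; f7: attacked by Rb7; g7: attacked by Ph6; e8: attacked by Qh8; g8: attacked by Qh8.
Black has no legal moves → checkmate.

yes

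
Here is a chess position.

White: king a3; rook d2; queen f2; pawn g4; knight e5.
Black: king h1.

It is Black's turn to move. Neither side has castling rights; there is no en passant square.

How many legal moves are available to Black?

Black to move; king on h1.
In check: no.
Legal moves: none.
Count: 0.

0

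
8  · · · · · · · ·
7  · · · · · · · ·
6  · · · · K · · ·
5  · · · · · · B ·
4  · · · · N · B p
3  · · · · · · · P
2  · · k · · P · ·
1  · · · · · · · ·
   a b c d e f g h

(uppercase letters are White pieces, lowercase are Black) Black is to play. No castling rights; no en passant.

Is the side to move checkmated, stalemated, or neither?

neither

Black to move; black king on c2.
In check: no.
Legal moves for Black: Kd3, Kb3, Kb2, Kb1.
Black has 4 legal moves and is not in check → neither.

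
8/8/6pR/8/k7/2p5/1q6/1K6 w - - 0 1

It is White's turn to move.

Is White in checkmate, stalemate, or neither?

checkmate

White to move; white king on b1.
In check: yes, from the black queen on b2.
King squares — a1: attacked by Qb2; c1: attacked by Qb2; a2: attacked by Qb2; b2: attacked by Pc3; c2: attacked by Qb2.
Legal moves for White: none.
In check with no legal moves → checkmate.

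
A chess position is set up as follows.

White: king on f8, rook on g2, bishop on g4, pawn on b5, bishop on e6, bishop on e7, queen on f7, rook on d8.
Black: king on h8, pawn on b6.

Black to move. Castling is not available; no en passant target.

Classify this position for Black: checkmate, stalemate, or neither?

stalemate

Black to move; black king on h8.
In check: no.
King squares — g7: attacked by Qf7; h7: attacked by Qf7; g8: attacked by Qf7.
Legal moves for Black: none.
Not in check and no legal moves → stalemate.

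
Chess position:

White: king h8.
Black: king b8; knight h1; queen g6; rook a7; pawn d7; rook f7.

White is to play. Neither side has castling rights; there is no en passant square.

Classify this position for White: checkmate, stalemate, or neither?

stalemate

White to move; white king on h8.
In check: no.
King squares — g7: attacked by Qg6; h7: attacked by Qg6; g8: attacked by Qg6.
Legal moves for White: none.
Not in check and no legal moves → stalemate.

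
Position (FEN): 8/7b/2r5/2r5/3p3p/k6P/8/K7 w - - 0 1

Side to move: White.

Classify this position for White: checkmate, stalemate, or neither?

stalemate

White to move; white king on a1.
In check: no.
King squares — b1: attacked by Bh7; a2: attacked by Ka3; b2: attacked by Ka3.
Legal moves for White: none.
Not in check and no legal moves → stalemate.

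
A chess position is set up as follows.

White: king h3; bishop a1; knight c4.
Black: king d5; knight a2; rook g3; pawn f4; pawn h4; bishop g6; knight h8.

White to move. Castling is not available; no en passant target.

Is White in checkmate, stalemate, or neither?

White to move; white king on h3.
In check: yes, from the black rook on g3.
King squares — g2: attacked by Rg3; h2: available; g3: attacked by Pf4; g4: attacked by Rg3; h4: available.
Legal moves for White: Kxh4, Kh2.
White is in check but has 2 legal moves → neither.

neither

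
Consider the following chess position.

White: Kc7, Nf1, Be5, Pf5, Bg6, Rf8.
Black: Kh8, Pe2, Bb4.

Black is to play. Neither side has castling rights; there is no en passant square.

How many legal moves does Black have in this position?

Black to move; king on h8.
In check: yes, from the white bishop on e5 and the white rook on f8.
Legal moves: none.
Count: 0.

0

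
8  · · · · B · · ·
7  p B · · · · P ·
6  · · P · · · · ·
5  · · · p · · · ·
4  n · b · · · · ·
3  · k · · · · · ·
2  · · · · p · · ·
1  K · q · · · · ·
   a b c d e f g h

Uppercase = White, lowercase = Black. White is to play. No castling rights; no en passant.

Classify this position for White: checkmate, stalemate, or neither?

checkmate

White to move; white king on a1.
In check: yes, from the black queen on c1.
King squares — b1: attacked by Qc1; a2: attacked by Kb3; b2: attacked by Qc1.
Legal moves for White: none.
In check with no legal moves → checkmate.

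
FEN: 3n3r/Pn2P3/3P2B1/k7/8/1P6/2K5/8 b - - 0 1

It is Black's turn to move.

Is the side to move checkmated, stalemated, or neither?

neither

Black to move; black king on a5.
In check: no.
Legal moves for Black include: Rg8, Rf8, Re8, Rh7, Rh6, Rh5, Rh4, Rh3, Rh2+, Rh1, Nf7, Ne6, Nc6, Nxd6, Nc5, Kb6, Ka6, Kb5, ... (list truncated; more exist).
Black has legal moves and is not in check → neither.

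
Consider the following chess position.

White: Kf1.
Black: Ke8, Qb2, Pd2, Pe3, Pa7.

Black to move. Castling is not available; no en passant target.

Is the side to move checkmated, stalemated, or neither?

neither

Black to move; black king on e8.
In check: no.
Legal moves for Black include: Kf8, Kd8, Kf7, Ke7, Kd7, Qh8, Qb8, Qg7, Qb7, Qf6+, Qb6, Qe5, Qb5+, Qd4, Qb4, Qc3, Qb3, Qa3, ... (list truncated; more exist).
Black has legal moves and is not in check → neither.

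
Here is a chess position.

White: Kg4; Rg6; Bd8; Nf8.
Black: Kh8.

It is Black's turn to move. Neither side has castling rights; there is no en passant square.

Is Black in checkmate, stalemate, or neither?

stalemate

Black to move; black king on h8.
In check: no.
King squares — g7: attacked by Rg6; h7: attacked by Nf8; g8: attacked by Rg6.
Legal moves for Black: none.
Not in check and no legal moves → stalemate.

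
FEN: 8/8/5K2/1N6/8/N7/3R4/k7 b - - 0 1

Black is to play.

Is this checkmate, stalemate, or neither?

Black to move; black king on a1.
In check: no.
King squares — b1: attacked by Na3; a2: attacked by Rd2; b2: attacked by Rd2.
Legal moves for Black: none.
Not in check and no legal moves → stalemate.

stalemate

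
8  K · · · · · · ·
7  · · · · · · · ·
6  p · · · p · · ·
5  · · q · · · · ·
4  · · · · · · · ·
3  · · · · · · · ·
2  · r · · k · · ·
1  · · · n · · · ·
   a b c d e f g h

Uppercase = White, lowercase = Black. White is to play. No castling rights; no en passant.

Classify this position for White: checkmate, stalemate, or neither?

White to move; white king on a8.
In check: no.
King squares — a7: attacked by Qc5; b7: attacked by Rb2; b8: attacked by Rb2.
Legal moves for White: none.
Not in check and no legal moves → stalemate.

stalemate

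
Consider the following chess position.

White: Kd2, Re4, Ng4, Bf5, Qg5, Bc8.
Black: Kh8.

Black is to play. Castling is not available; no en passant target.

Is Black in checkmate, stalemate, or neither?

stalemate

Black to move; black king on h8.
In check: no.
King squares — g7: attacked by Qg5; h7: attacked by Bf5; g8: attacked by Qg5.
Legal moves for Black: none.
Not in check and no legal moves → stalemate.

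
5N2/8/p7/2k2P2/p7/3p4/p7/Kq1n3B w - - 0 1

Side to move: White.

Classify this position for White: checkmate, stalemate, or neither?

checkmate

White to move; white king on a1.
In check: yes, from the black queen on b1.
King squares — b1: attacked by Pa2; a2: attacked by Qb1; b2: attacked by Qb1.
Legal moves for White: none.
In check with no legal moves → checkmate.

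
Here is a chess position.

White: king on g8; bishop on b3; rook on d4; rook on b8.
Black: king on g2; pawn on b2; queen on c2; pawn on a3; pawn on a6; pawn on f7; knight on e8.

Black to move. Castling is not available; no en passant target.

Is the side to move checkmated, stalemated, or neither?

neither

Black to move; black king on g2.
In check: no.
Legal moves for Black include: Ng7, Nc7, Nf6+, Nd6, Kh3, Kg3, Kf3, Kh2, Kf2, Kh1, Kg1, Kf1, Qc8, Qh7+, Qc7, Qg6+, Qc6, Qf5, ... (list truncated; more exist).
Black has legal moves and is not in check → neither.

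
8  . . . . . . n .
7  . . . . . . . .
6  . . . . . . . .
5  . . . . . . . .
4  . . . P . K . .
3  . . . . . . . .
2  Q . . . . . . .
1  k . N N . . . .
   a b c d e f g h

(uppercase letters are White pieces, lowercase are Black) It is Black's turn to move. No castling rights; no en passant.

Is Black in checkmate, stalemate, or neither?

checkmate

Black to move; black king on a1.
In check: yes, from the white queen on a2.
King squares — b1: attacked by Qa2; a2: attacked by Nc1; b2: attacked by Nd1.
Legal moves for Black: none.
In check with no legal moves → checkmate.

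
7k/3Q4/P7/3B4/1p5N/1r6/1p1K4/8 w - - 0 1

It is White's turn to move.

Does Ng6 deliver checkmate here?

After Ng6: black king on h8; in check: yes, from the white knight on g6.
King squares — g7: attacked by Qd7; h7: attacked by Qd7; g8: attacked by Bd5.
Black has no legal moves → checkmate.

yes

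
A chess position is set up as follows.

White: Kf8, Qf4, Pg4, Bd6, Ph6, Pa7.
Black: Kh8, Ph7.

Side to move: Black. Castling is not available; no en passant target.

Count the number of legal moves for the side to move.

0

Black to move; king on h8.
In check: no.
Legal moves: none.
Count: 0.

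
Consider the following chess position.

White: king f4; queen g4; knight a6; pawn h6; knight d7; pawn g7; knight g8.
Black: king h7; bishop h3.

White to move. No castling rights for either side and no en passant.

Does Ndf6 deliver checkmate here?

yes

After Ndf6: black king on h7; in check: yes, from the white knight on f6.
King squares — g6: attacked by Qg4; h6: attacked by Ng8; g7: attacked by Qg4; g8: attacked by Nf6; h8: attacked by Pg7.
Black has no legal moves → checkmate.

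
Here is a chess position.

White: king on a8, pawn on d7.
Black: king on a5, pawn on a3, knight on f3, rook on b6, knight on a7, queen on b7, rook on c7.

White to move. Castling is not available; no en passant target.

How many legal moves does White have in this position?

White to move; king on a8.
In check: yes, from the black queen on b7.
Legal moves: none.
Count: 0.

0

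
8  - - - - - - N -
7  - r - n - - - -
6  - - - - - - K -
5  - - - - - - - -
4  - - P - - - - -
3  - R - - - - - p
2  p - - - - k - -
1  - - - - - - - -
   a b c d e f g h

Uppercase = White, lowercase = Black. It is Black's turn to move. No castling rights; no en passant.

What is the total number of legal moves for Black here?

Black to move; king on f2.
In check: no.
Legal moves: Nf8+, Nb8, Nf6, Nb6, Ne5+, Nc5, Rb8, Rc7, Ra7, Rb6+, Rb5, Rb4, Rxb3, Kg2, Ke2, Kg1, Kf1, Ke1, h2, a1=Q, a1=R, a1=B, a1=N.
Count: 23.

23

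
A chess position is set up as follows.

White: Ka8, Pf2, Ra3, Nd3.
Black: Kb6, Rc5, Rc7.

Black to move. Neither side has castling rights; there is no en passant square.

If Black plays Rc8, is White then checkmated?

yes

After Rc8: white king on a8; in check: yes, from the black rook on c8.
King squares — a7: attacked by Kb6; b7: attacked by Kb6; b8: attacked by Rc8.
White has no legal moves → checkmate.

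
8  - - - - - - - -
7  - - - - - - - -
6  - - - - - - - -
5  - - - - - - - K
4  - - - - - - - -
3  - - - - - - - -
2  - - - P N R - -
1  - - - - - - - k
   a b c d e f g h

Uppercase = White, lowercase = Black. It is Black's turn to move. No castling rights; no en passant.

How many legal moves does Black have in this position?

0

Black to move; king on h1.
In check: no.
Legal moves: none.
Count: 0.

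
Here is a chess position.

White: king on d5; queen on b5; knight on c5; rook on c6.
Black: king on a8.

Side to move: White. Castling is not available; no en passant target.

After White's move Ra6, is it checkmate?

After Ra6: black king on a8; in check: yes, from the white rook on a6.
King squares — a7: attacked by Ra6; b7: attacked by Qb5; b8: attacked by Qb5.
Black has no legal moves → checkmate.

yes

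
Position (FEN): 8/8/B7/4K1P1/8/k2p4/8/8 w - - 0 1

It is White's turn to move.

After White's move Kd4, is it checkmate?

After Kd4: black king on a3; in check: no.
Black is not in check, so this cannot be checkmate.

no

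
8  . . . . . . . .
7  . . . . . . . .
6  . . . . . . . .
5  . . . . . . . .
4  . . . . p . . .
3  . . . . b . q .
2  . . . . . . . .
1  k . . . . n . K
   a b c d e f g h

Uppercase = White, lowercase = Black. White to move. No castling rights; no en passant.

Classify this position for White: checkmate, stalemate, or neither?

stalemate

White to move; white king on h1.
In check: no.
King squares — g1: attacked by Be3; g2: attacked by Qg3; h2: attacked by Nf1.
Legal moves for White: none.
Not in check and no legal moves → stalemate.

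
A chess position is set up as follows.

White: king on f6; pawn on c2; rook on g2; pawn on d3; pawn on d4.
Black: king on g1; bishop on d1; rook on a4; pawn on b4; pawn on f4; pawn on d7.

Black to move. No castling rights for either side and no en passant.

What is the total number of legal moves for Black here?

Black to move; king on g1.
In check: yes, from the white rook on g2.
Legal moves: Kxg2, Kh1, Kf1.
Count: 3.

3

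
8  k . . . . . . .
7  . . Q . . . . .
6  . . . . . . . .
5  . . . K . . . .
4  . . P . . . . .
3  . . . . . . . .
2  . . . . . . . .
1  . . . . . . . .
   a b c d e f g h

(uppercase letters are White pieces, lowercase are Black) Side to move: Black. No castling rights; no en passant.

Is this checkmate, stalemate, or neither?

Black to move; black king on a8.
In check: no.
King squares — a7: attacked by Qc7; b7: attacked by Qc7; b8: attacked by Qc7.
Legal moves for Black: none.
Not in check and no legal moves → stalemate.

stalemate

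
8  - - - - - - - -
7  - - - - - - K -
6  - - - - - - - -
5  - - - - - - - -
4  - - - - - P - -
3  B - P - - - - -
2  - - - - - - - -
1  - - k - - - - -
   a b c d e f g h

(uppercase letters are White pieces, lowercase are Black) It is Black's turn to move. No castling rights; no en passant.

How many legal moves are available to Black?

Black to move; king on c1.
In check: yes, from the white bishop on a3.
Legal moves: Kd2, Kc2, Kd1, Kb1.
Count: 4.

4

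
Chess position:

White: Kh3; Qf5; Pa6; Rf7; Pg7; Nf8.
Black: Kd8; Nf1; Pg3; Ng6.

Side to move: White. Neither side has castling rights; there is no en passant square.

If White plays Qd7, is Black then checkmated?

yes

After Qd7: black king on d8; in check: yes, from the white queen on d7.
King squares — c7: attacked by Qd7; d7: attacked by Rf7; e7: attacked by Qd7; c8: attacked by Qd7; e8: attacked by Qd7.
Black has no legal moves → checkmate.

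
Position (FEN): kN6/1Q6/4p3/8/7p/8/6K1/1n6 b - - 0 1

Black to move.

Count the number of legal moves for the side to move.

Black to move; king on a8.
In check: yes, from the white queen on b7.
Legal moves: Kxb7.
Count: 1.

1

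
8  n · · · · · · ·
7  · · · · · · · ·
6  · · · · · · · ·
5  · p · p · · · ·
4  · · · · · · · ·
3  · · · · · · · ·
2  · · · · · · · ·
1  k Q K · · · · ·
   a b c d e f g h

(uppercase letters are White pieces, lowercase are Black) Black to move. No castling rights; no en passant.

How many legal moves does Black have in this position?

0

Black to move; king on a1.
In check: yes, from the white queen on b1.
Legal moves: none.
Count: 0.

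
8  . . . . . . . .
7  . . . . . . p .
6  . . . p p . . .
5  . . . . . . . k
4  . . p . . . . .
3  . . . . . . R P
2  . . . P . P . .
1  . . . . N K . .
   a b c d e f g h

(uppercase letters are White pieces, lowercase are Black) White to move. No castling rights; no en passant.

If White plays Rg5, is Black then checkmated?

no

After Rg5: black king on h5; in check: yes, from the white rook on g5.
Black has 3 legal replies: Kh6, Kxg5, Kh4.
In check but a legal move exists → not checkmate.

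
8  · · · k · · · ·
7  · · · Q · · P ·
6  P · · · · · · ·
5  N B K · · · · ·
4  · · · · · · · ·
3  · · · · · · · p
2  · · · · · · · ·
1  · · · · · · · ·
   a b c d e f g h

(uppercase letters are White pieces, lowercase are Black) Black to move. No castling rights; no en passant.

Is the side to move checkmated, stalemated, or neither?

checkmate

Black to move; black king on d8.
In check: yes, from the white queen on d7.
King squares — c7: attacked by Qd7; d7: attacked by Bb5; e7: attacked by Qd7; c8: attacked by Qd7; e8: attacked by Qd7.
Legal moves for Black: none.
In check with no legal moves → checkmate.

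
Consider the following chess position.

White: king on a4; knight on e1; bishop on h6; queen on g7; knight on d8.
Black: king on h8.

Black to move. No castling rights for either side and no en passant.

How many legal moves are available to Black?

Black to move; king on h8.
In check: yes, from the white queen on g7.
Legal moves: none.
Count: 0.

0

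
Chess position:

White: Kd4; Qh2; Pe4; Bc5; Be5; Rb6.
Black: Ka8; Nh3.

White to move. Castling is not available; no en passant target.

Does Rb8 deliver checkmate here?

After Rb8: black king on a8; in check: yes, from the white rook on b8.
King squares — a7: attacked by Bc5; b7: attacked by Rb8; b8: attacked by Be5.
Black has no legal moves → checkmate.

yes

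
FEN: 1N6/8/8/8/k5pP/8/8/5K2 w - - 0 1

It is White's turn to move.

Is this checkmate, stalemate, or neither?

White to move; white king on f1.
In check: no.
Legal moves for White: Nd7, Nc6, Na6, Kg2, Kf2, Ke2, Kg1, Ke1, h5.
White has 9 legal moves and is not in check → neither.

neither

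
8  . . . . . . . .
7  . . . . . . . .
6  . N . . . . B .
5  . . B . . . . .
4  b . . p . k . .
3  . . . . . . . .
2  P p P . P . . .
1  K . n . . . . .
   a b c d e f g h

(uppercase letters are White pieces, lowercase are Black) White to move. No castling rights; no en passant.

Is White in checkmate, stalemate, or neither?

White to move; white king on a1.
In check: yes, from the black pawn on b2.
Legal moves for White: Kxb2, Kb1.
White is in check but has 2 legal moves → neither.

neither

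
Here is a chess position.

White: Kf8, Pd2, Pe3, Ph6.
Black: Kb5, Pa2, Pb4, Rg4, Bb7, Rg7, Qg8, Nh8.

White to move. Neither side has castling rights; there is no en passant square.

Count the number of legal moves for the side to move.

White to move; king on f8.
In check: yes, from the black queen on g8.
Legal moves: none.
Count: 0.

0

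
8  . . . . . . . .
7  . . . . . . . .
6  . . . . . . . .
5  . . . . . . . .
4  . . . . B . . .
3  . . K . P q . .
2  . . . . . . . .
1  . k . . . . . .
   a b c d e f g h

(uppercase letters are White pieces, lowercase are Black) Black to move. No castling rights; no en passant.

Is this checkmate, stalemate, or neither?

Black to move; black king on b1.
In check: yes, from the white bishop on e4.
King squares — a1: available; c1: available; a2: available; b2: attacked by Kc3; c2: attacked by Kc3.
Legal moves for Black: Ka2, Kc1, Ka1, Qxe4.
Black is in check but has 4 legal moves → neither.

neither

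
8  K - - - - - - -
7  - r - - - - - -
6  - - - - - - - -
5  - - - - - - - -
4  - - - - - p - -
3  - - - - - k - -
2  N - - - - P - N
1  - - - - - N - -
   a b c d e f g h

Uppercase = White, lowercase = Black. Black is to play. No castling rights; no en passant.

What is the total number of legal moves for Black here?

4

Black to move; king on f3.
In check: yes, from the white knight on h2.
Legal moves: Ke4, Kg2, Kxf2, Ke2.
Count: 4.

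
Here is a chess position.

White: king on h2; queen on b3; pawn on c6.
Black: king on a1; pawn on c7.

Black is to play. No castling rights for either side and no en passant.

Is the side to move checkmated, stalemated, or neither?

Black to move; black king on a1.
In check: no.
King squares — b1: attacked by Qb3; a2: attacked by Qb3; b2: attacked by Qb3.
Legal moves for Black: none.
Not in check and no legal moves → stalemate.

stalemate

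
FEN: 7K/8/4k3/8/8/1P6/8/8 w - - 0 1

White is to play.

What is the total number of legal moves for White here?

4

White to move; king on h8.
In check: no.
Legal moves: Kg8, Kh7, Kg7, b4.
Count: 4.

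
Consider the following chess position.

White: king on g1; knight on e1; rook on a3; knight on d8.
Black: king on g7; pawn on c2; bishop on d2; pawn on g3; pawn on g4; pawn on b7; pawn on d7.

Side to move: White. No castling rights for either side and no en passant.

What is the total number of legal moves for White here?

White to move; king on g1.
In check: no.
Legal moves: Nf7, Nxb7, Ne6+, Nc6, Ra8, Ra7, Ra6, Ra5, Ra4, Rxg3, Rf3, Re3, Rd3, Rc3, Rb3, Ra2, Ra1, Kg2, Kh1, Kf1, Nf3, Nd3, Ng2, Nxc2.
Count: 24.

24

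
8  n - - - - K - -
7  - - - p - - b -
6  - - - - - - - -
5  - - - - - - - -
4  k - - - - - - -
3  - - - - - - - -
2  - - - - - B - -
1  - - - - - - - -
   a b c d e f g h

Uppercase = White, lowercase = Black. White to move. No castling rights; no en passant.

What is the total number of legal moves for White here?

White to move; king on f8.
In check: yes, from the black bishop on g7.
Legal moves: Kg8, Ke8, Kxg7, Kf7, Ke7.
Count: 5.

5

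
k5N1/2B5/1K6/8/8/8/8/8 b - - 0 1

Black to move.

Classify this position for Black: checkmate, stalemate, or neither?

Black to move; black king on a8.
In check: no.
King squares — a7: attacked by Kb6; b7: attacked by Kb6; b8: attacked by Bc7.
Legal moves for Black: none.
Not in check and no legal moves → stalemate.

stalemate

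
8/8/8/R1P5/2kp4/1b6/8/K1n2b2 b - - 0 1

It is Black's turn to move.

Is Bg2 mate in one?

After Bg2: white king on a1; in check: no.
White is not in check, so this cannot be checkmate.

no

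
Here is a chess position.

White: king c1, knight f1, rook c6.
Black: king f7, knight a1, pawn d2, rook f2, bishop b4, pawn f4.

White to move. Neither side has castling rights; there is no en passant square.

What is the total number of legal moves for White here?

4

White to move; king on c1.
In check: yes, from the black pawn on d2.
Legal moves: Kb2, Kd1, Kb1, Nxd2.
Count: 4.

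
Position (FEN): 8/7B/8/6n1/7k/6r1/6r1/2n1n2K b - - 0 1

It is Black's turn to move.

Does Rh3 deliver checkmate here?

yes

After Rh3: white king on h1; in check: yes, from the black rook on h3.
King squares — g1: attacked by Rg2; g2: attacked by Ne1; h2: attacked by Rg2.
White has no legal moves → checkmate.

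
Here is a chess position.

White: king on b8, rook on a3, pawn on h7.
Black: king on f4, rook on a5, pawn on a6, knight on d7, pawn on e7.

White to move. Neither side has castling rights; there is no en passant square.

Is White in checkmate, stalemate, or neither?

White to move; white king on b8.
In check: yes, from the black knight on d7.
King squares — a7: available; b7: available; c7: available; a8: available; c8: available.
Legal moves for White: Kc8, Ka8, Kc7, Kb7, Ka7.
White is in check but has 5 legal moves → neither.

neither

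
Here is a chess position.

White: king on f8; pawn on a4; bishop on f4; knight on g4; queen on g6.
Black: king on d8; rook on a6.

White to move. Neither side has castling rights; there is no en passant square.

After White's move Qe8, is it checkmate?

After Qe8: black king on d8; in check: yes, from the white queen on e8.
King squares — c7: attacked by Bf4; d7: attacked by Qe8; e7: attacked by Qe8; c8: attacked by Qe8; e8: attacked by Kf8.
Black has no legal moves → checkmate.

yes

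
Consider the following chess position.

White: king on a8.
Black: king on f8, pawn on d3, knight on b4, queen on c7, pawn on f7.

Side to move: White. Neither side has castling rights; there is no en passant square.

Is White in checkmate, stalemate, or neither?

White to move; white king on a8.
In check: no.
King squares — a7: attacked by Qc7; b7: attacked by Qc7; b8: attacked by Qc7.
Legal moves for White: none.
Not in check and no legal moves → stalemate.

stalemate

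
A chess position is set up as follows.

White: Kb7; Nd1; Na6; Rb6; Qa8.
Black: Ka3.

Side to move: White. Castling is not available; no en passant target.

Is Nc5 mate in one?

yes

After Nc5: black king on a3; in check: yes, from the white queen on a8.
King squares — a2: attacked by Qa8; b2: attacked by Nd1; b3: attacked by Nc5; a4: attacked by Nc5; b4: attacked by Rb6.
Black has no legal moves → checkmate.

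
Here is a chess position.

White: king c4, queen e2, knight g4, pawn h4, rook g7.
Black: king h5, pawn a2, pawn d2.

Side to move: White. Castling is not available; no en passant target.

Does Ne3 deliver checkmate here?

After Ne3: black king on h5; in check: yes, from the white queen on e2.
Black has 2 legal replies: Kh6, Kxh4.
In check but a legal move exists → not checkmate.

no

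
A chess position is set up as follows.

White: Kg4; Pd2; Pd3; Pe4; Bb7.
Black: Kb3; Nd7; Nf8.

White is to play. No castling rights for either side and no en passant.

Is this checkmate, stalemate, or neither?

neither

White to move; white king on g4.
In check: no.
Legal moves for White: Bc8, Ba8, Bc6, Ba6, Bd5+, Kh5, Kg5, Kf5, Kh4, Kf4, Kh3, Kg3, Kf3, e5, d4.
White has 15 legal moves and is not in check → neither.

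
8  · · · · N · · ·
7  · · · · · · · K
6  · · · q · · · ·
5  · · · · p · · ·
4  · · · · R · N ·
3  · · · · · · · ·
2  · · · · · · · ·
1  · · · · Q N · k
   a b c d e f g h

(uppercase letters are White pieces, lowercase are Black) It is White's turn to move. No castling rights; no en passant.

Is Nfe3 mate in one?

yes

After Nfe3: black king on h1; in check: yes, from the white queen on e1.
King squares — g1: attacked by Qe1; g2: attacked by Ne3; h2: attacked by Ng4.
Black has no legal moves → checkmate.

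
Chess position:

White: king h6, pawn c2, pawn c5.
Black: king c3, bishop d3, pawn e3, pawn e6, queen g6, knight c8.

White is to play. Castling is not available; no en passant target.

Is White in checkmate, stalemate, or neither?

checkmate

White to move; white king on h6.
In check: yes, from the black queen on g6.
King squares — g5: attacked by Qg6; h5: attacked by Qg6; g6: attacked by Bd3; g7: attacked by Qg6; h7: attacked by Qg6.
Legal moves for White: none.
In check with no legal moves → checkmate.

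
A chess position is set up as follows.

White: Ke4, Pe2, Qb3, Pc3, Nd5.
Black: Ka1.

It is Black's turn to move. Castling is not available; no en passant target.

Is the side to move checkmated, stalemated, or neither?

stalemate

Black to move; black king on a1.
In check: no.
King squares — b1: attacked by Qb3; a2: attacked by Qb3; b2: attacked by Qb3.
Legal moves for Black: none.
Not in check and no legal moves → stalemate.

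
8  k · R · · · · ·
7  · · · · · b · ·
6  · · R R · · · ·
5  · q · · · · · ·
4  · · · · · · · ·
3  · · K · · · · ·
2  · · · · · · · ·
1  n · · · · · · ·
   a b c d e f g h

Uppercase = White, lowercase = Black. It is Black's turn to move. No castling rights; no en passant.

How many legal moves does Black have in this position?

Black to move; king on a8.
In check: yes, from the white rook on c8.
Legal moves: Kb7, Ka7, Qb8.
Count: 3.

3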